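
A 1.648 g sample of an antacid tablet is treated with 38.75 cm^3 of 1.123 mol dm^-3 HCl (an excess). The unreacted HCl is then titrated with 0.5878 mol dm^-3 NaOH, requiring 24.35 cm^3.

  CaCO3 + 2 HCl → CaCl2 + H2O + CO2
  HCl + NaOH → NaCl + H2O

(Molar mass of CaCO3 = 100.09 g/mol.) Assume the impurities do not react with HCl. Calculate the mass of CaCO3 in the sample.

n(HCl) added = 0.03875 × 1.123 = 0.04352 mol
n(NaOH) used in back-titration = 0.02435 × 0.5878 = 0.01431 mol
n(HCl) left over = 0.01431 mol (1:1 ratio)
n(HCl) consumed by analyte = 0.04352 − 0.01431 = 0.02920 mol
From the 1:2 ratio, n(CaCO3) = 1/2 × 0.02920 = 0.01460 mol
mass of CaCO3 = 0.01460 × 100.09 = 1.461 g

1.461 g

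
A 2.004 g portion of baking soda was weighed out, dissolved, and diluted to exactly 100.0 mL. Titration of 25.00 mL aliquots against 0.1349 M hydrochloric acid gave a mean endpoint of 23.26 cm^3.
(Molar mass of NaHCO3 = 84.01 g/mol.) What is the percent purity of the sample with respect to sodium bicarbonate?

NaHCO3 + HCl → NaCl + H2O + CO2
n(HCl) per titration = 0.02326 × 0.1349 = 3.138 × 10^-3 mol
n(NaHCO3) in each aliquot = 3.138 × 10^-3 mol (1:1 ratio)
n(NaHCO3) in the whole flask = 3.138 × 10^-3 × 100.0/25.00 = 0.01255 mol
mass of NaHCO3 = 0.01255 × 84.01 = 1.054 g
% NaHCO3 = 1.054 / 2.004 × 100 = 52.62 %

52.62 %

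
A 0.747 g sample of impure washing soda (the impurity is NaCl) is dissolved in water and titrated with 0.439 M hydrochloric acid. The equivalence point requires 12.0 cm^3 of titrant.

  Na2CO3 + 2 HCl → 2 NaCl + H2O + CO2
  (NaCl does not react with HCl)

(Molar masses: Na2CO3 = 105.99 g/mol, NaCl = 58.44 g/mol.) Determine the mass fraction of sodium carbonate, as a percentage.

n(HCl) = 0.0120 × 0.439 = 5.27 × 10^-3 mol
Let x = n(Na2CO3), y = n(NaCl).
Titrant: 2x = 5.27 × 10^-3;  mass: 105.99x + 58.44y = 0.747
Solving, x = 2.63 × 10^-3 mol, y = 8.01 × 10^-3 mol
mass of Na2CO3 = 2.63 × 10^-3 × 105.99 = 0.279 g
% Na2CO3 = 0.279 / 0.747 × 100 = 37.4 %

37.4 %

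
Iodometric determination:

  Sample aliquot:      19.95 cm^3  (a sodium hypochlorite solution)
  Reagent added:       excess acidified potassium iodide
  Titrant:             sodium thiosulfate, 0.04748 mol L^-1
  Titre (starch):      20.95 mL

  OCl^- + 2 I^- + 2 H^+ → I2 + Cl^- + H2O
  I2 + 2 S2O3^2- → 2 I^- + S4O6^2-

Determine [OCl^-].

n(S2O3^2-) = 0.02095 × 0.04748 = 9.947 × 10^-4 mol
n(I2) = n(S2O3^2-)/2 = 4.974 × 10^-4 mol
n(OCl^-) in the aliquot = 4.974 × 10^-4 mol (1:1 ratio)
[OCl^-] = 4.974 × 10^-4 / 0.01995 = 0.02493 mol/L

0.02493 mol/L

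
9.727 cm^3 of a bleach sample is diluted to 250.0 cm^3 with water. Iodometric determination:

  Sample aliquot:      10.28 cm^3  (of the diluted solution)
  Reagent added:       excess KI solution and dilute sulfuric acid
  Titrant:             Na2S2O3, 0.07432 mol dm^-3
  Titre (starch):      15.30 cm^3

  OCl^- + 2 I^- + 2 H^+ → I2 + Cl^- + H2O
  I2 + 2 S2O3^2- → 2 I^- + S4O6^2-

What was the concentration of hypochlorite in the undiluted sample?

1.421 mol/L

n(S2O3^2-) = 0.01530 × 0.07432 = 1.137 × 10^-3 mol
n(I2) = n(S2O3^2-)/2 = 5.685 × 10^-4 mol
n(OCl^-) in the aliquot = 5.685 × 10^-4 mol (1:1 ratio)
[OCl^-]_dilute = 5.685 × 10^-4 / 0.01028 = 0.05531 mol/L
[OCl^-]_original = 0.05531 × 250.0/9.727 = 1.421 mol/L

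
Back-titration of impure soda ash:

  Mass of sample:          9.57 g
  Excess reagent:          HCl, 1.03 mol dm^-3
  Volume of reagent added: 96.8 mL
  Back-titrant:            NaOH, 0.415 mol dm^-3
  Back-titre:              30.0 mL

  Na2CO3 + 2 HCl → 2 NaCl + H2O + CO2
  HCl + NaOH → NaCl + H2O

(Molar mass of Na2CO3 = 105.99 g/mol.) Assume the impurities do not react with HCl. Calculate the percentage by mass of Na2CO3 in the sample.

n(HCl) added = 0.0968 × 1.03 = 0.0997 mol
n(NaOH) used in back-titration = 0.0300 × 0.415 = 0.0124 mol
n(HCl) left over = 0.0124 mol (1:1 ratio)
n(HCl) consumed by analyte = 0.0997 − 0.0124 = 0.0873 mol
From the 1:2 ratio, n(Na2CO3) = 1/2 × 0.0873 = 0.0436 mol
mass of Na2CO3 = 0.0436 × 105.99 = 4.62 g
% Na2CO3 = 4.62 / 9.57 × 100 = 48.3 %

48.3 %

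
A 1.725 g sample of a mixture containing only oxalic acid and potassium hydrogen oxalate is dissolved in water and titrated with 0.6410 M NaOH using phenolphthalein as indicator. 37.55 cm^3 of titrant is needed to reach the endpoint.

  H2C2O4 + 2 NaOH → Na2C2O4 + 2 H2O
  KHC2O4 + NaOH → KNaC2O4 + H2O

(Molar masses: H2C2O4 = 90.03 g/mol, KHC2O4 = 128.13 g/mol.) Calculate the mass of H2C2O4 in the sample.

n(NaOH) = 0.03755 × 0.6410 = 0.02407 mol
Let x = n(H2C2O4), y = n(KHC2O4).
Titrant: 2x + 1y = 0.02407;  mass: 90.03x + 128.13y = 1.725
Solving, x = 8.176 × 10^-3 mol, y = 7.718 × 10^-3 mol
mass of H2C2O4 = 8.176 × 10^-3 × 90.03 = 0.7361 g

0.7361 g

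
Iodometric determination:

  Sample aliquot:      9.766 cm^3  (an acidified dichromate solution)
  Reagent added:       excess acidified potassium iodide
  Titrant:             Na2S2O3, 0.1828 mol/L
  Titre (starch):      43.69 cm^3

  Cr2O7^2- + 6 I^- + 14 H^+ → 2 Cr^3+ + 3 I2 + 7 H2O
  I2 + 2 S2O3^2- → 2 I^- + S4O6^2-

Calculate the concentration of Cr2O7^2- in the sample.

0.1363 mol/L

n(S2O3^2-) = 0.04369 × 0.1828 = 7.987 × 10^-3 mol
n(I2) = n(S2O3^2-)/2 = 3.993 × 10^-3 mol
From the 1:3 ratio, n(Cr2O7^2-) in the aliquot = 1/3 × 3.993 × 10^-3 = 1.331 × 10^-3 mol
[Cr2O7^2-] = 1.331 × 10^-3 / 0.009766 = 0.1363 mol/L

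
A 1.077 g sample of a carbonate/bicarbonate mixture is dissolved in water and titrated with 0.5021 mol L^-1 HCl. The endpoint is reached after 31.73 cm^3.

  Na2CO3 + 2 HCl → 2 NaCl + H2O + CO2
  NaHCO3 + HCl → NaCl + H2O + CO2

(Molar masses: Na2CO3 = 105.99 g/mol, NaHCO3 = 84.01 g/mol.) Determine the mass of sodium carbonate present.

0.4467 g

n(HCl) = 0.03173 × 0.5021 = 0.01593 mol
Let x = n(Na2CO3), y = n(NaHCO3).
Titrant: 2x + 1y = 0.01593;  mass: 105.99x + 84.01y = 1.077
Solving, x = 4.214 × 10^-3 mol, y = 7.503 × 10^-3 mol
mass of Na2CO3 = 4.214 × 10^-3 × 105.99 = 0.4467 g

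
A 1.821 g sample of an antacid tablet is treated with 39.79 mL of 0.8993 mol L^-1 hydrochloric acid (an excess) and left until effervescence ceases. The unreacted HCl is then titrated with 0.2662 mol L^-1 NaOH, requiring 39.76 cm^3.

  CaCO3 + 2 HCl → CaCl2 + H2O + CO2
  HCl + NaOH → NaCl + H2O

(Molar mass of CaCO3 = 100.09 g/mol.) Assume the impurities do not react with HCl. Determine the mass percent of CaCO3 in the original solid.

69.25 %

n(HCl) added = 0.03979 × 0.8993 = 0.03578 mol
n(NaOH) used in back-titration = 0.03976 × 0.2662 = 0.01058 mol
n(HCl) left over = 0.01058 mol (1:1 ratio)
n(HCl) consumed by analyte = 0.03578 − 0.01058 = 0.02520 mol
From the 1:2 ratio, n(CaCO3) = 1/2 × 0.02520 = 0.01260 mol
mass of CaCO3 = 0.01260 × 100.09 = 1.261 g
% CaCO3 = 1.261 / 1.821 × 100 = 69.25 %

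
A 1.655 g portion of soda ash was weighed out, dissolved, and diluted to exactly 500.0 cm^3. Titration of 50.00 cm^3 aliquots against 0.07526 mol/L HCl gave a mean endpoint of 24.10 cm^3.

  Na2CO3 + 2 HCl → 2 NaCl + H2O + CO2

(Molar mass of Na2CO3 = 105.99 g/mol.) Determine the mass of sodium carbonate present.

n(HCl) per titration = 0.02410 × 0.07526 = 1.814 × 10^-3 mol
From the 1:2 ratio, n(Na2CO3) in each aliquot = 1/2 × 1.814 × 10^-3 = 9.069 × 10^-4 mol
n(Na2CO3) in the whole flask = 9.069 × 10^-4 × 500.0/50.00 = 9.069 × 10^-3 mol
mass of Na2CO3 = 9.069 × 10^-3 × 105.99 = 0.9612 g

0.9612 g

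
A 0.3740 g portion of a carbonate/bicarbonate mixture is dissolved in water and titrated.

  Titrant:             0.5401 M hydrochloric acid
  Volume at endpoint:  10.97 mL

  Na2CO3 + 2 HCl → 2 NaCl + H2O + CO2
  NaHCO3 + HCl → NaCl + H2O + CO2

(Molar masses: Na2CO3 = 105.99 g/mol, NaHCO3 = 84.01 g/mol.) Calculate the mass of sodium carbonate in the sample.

n(HCl) = 0.01097 × 0.5401 = 5.925 × 10^-3 mol
Let x = n(Na2CO3), y = n(NaHCO3).
Titrant: 2x + 1y = 5.925 × 10^-3;  mass: 105.99x + 84.01y = 0.3740
Solving, x = 1.995 × 10^-3 mol, y = 1.935 × 10^-3 mol
mass of Na2CO3 = 1.995 × 10^-3 × 105.99 = 0.2115 g

0.2115 g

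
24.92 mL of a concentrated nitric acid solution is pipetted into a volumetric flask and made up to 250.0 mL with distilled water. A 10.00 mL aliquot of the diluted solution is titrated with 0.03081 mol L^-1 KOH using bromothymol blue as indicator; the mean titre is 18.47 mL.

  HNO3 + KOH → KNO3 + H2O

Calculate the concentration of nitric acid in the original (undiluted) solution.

0.5709 mol/L

n(KOH) = 0.01847 × 0.03081 = 5.691 × 10^-4 mol
n(HNO3) in the aliquot = 5.691 × 10^-4 mol (1:1 ratio)
[HNO3]_dilute = 5.691 × 10^-4 / 0.01000 = 0.05691 mol/L
Dilution factor = 250.0 / 24.92 = 10.03
[HNO3]_stock = 0.05691 × 10.03 = 0.5709 mol/L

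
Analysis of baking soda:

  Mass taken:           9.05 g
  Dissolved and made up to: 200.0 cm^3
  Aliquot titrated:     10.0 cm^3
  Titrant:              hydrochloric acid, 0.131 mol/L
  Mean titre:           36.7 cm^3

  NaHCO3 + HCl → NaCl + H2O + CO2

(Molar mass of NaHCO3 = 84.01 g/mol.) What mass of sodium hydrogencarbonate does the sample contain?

n(HCl) per titration = 0.0367 × 0.131 = 4.81 × 10^-3 mol
n(NaHCO3) in each aliquot = 4.81 × 10^-3 mol (1:1 ratio)
n(NaHCO3) in the whole flask = 4.81 × 10^-3 × 200.0/10.0 = 0.0962 mol
mass of NaHCO3 = 0.0962 × 84.01 = 8.08 g

8.08 g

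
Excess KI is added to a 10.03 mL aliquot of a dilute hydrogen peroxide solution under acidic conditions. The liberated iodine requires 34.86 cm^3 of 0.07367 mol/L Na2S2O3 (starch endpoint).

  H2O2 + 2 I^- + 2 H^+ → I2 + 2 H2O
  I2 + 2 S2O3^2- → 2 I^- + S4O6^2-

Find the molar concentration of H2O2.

n(S2O3^2-) = 0.03486 × 0.07367 = 2.568 × 10^-3 mol
n(I2) = n(S2O3^2-)/2 = 1.284 × 10^-3 mol
n(H2O2) in the aliquot = 1.284 × 10^-3 mol (1:1 ratio)
[H2O2] = 1.284 × 10^-3 / 0.01003 = 0.1280 mol/L

0.1280 mol/L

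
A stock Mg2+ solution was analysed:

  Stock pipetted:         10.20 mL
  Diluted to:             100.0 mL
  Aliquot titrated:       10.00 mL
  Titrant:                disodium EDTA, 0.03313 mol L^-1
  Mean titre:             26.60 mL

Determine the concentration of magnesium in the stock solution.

Mg^2+ + EDTA^4- → [Mg(EDTA)]^2-
n(EDTA) = 0.02660 × 0.03313 = 8.813 × 10^-4 mol
n(Mg2+) in the aliquot = 8.813 × 10^-4 mol (1:1 ratio)
[Mg2+]_dilute = 8.813 × 10^-4 / 0.01000 = 0.08813 mol/L
Dilution factor = 100.0 / 10.20 = 9.804
[Mg2+]_stock = 0.08813 × 9.804 = 0.8640 mol/L

0.8640 mol/L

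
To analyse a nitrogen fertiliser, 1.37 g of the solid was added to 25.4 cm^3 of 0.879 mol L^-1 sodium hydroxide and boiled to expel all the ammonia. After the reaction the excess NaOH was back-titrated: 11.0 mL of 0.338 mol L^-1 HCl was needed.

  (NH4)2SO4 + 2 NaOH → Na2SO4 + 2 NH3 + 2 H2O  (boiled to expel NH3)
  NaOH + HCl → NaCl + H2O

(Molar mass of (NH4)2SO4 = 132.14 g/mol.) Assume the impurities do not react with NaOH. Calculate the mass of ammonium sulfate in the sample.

n(NaOH) added = 0.0254 × 0.879 = 0.0223 mol
n(HCl) used in back-titration = 0.0110 × 0.338 = 3.72 × 10^-3 mol
n(NaOH) left over = 3.72 × 10^-3 mol (1:1 ratio)
n(NaOH) consumed by analyte = 0.0223 − 3.72 × 10^-3 = 0.0186 mol
From the 1:2 ratio, n((NH4)2SO4) = 1/2 × 0.0186 = 9.30 × 10^-3 mol
mass of (NH4)2SO4 = 9.30 × 10^-3 × 132.14 = 1.23 g

1.23 g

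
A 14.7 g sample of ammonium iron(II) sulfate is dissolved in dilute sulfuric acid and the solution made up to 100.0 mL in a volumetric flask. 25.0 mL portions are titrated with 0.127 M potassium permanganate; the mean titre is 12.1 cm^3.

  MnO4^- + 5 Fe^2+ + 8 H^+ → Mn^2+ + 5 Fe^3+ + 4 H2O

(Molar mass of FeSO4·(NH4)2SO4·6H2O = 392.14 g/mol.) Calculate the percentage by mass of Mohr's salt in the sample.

n(KMnO4) per titration = 0.0121 × 0.127 = 1.54 × 10^-3 mol
From the 5:1 ratio, n(FeSO4·(NH4)2SO4·6H2O) in each aliquot = 5/1 × 1.54 × 10^-3 = 7.68 × 10^-3 mol
n(FeSO4·(NH4)2SO4·6H2O) in the whole flask = 7.68 × 10^-3 × 100.0/25.0 = 0.0307 mol
mass of FeSO4·(NH4)2SO4·6H2O = 0.0307 × 392.14 = 12.1 g
% FeSO4·(NH4)2SO4·6H2O = 12.1 / 14.7 × 100 = 82.0 %

82.0 %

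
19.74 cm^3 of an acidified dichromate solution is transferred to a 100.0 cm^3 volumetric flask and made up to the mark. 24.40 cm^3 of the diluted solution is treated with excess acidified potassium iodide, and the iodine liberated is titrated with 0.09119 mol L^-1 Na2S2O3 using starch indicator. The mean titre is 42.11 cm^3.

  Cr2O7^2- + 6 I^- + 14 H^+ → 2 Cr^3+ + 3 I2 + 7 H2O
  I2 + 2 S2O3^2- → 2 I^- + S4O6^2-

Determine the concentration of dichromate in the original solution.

0.1329 mol/L

n(S2O3^2-) = 0.04211 × 0.09119 = 3.840 × 10^-3 mol
n(I2) = n(S2O3^2-)/2 = 1.920 × 10^-3 mol
From the 1:3 ratio, n(Cr2O7^2-) in the aliquot = 1/3 × 1.920 × 10^-3 = 6.400 × 10^-4 mol
[Cr2O7^2-]_dilute = 6.400 × 10^-4 / 0.02440 = 0.02623 mol/L
[Cr2O7^2-]_original = 0.02623 × 100.0/19.74 = 0.1329 mol/L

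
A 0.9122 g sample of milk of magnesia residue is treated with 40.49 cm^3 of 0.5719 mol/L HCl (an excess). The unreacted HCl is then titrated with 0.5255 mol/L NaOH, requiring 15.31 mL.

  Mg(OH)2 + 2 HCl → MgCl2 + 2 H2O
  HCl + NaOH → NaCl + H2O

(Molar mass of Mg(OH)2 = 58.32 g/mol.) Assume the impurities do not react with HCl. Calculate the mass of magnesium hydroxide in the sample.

0.4406 g

n(HCl) added = 0.04049 × 0.5719 = 0.02316 mol
n(NaOH) used in back-titration = 0.01531 × 0.5255 = 8.045 × 10^-3 mol
n(HCl) left over = 8.045 × 10^-3 mol (1:1 ratio)
n(HCl) consumed by analyte = 0.02316 − 8.045 × 10^-3 = 0.01511 mol
From the 1:2 ratio, n(Mg(OH)2) = 1/2 × 0.01511 = 7.555 × 10^-3 mol
mass of Mg(OH)2 = 7.555 × 10^-3 × 58.32 = 0.4406 g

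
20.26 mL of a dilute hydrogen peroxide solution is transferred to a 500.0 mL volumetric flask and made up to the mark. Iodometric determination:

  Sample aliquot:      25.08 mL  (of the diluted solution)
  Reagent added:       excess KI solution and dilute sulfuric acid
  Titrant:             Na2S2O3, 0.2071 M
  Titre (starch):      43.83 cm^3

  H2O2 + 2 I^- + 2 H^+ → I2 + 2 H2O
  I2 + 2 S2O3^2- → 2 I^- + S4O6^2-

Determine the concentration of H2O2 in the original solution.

4.466 M

n(S2O3^2-) = 0.04383 × 0.2071 = 9.077 × 10^-3 mol
n(I2) = n(S2O3^2-)/2 = 4.539 × 10^-3 mol
n(H2O2) in the aliquot = 4.539 × 10^-3 mol (1:1 ratio)
[H2O2]_dilute = 4.539 × 10^-3 / 0.02508 = 0.1810 mol/L
[H2O2]_original = 0.1810 × 500.0/20.26 = 4.466 mol/L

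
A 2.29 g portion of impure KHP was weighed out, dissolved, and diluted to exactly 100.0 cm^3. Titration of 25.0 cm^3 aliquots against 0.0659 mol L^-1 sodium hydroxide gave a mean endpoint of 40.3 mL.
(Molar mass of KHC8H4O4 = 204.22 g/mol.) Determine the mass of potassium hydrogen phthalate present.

2.17 g

KHC8H4O4 + NaOH → KNaC8H4O4 + H2O
n(NaOH) per titration = 0.0403 × 0.0659 = 2.66 × 10^-3 mol
n(KHC8H4O4) in each aliquot = 2.66 × 10^-3 mol (1:1 ratio)
n(KHC8H4O4) in the whole flask = 2.66 × 10^-3 × 100.0/25.0 = 0.0106 mol
mass of KHC8H4O4 = 0.0106 × 204.22 = 2.17 g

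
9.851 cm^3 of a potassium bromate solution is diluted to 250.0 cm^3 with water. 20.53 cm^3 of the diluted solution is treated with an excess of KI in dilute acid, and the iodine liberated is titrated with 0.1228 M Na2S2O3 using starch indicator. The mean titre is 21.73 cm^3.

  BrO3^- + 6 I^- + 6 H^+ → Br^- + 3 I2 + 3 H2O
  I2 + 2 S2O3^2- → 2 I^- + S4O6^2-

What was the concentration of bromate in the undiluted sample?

0.5498 M

n(S2O3^2-) = 0.02173 × 0.1228 = 2.668 × 10^-3 mol
n(I2) = n(S2O3^2-)/2 = 1.334 × 10^-3 mol
From the 1:3 ratio, n(BrO3^-) in the aliquot = 1/3 × 1.334 × 10^-3 = 4.447 × 10^-4 mol
[BrO3^-]_dilute = 4.447 × 10^-4 / 0.02053 = 0.02166 mol/L
[BrO3^-]_original = 0.02166 × 250.0/9.851 = 0.5498 mol/L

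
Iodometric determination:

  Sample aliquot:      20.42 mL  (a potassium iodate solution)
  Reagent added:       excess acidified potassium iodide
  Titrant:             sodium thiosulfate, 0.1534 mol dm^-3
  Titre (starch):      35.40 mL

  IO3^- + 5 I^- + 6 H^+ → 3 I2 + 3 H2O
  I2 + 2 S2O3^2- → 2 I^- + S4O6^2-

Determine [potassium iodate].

n(S2O3^2-) = 0.03540 × 0.1534 = 5.430 × 10^-3 mol
n(I2) = n(S2O3^2-)/2 = 2.715 × 10^-3 mol
From the 1:3 ratio, n(IO3^-) in the aliquot = 1/3 × 2.715 × 10^-3 = 9.051 × 10^-4 mol
[IO3^-] = 9.051 × 10^-4 / 0.02042 = 0.04432 mol/L

0.04432 mol/L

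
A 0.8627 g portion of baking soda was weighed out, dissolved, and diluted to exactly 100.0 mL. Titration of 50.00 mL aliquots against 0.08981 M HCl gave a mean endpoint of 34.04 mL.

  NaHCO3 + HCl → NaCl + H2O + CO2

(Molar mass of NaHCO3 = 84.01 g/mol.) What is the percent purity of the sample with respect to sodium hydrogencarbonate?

n(HCl) per titration = 0.03404 × 0.08981 = 3.057 × 10^-3 mol
n(NaHCO3) in each aliquot = 3.057 × 10^-3 mol (1:1 ratio)
n(NaHCO3) in the whole flask = 3.057 × 10^-3 × 100.0/50.00 = 6.114 × 10^-3 mol
mass of NaHCO3 = 6.114 × 10^-3 × 84.01 = 0.5137 g
% NaHCO3 = 0.5137 / 0.8627 × 100 = 59.54 %

59.54 %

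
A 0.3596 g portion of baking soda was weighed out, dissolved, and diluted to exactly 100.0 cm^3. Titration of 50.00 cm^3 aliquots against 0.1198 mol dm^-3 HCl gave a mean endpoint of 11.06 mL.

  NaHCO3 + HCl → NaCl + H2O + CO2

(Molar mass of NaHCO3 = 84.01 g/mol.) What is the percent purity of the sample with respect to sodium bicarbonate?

n(HCl) per titration = 0.01106 × 0.1198 = 1.325 × 10^-3 mol
n(NaHCO3) in each aliquot = 1.325 × 10^-3 mol (1:1 ratio)
n(NaHCO3) in the whole flask = 1.325 × 10^-3 × 100.0/50.00 = 2.650 × 10^-3 mol
mass of NaHCO3 = 2.650 × 10^-3 × 84.01 = 0.2226 g
% NaHCO3 = 0.2226 / 0.3596 × 100 = 61.91 %

61.91 %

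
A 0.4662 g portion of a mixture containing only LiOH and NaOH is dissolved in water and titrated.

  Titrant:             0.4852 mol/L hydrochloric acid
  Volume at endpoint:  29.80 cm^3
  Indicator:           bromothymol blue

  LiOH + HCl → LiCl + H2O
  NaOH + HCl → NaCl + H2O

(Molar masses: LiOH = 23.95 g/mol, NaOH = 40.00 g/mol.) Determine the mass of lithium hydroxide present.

0.1674 g

n(HCl) = 0.02980 × 0.4852 = 0.01446 mol
Let x = n(LiOH), y = n(NaOH).
Titrant: 1x + 1y = 0.01446;  mass: 23.95x + 40.00y = 0.4662
Solving, x = 6.988 × 10^-3 mol, y = 7.471 × 10^-3 mol
mass of LiOH = 6.988 × 10^-3 × 23.95 = 0.1674 g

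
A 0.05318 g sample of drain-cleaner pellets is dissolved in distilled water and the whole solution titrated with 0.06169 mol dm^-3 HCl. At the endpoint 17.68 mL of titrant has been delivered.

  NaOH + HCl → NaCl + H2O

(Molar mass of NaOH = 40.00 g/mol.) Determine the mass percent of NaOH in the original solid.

82.04 %

n(HCl) = 0.01768 L × 0.06169 mol/L = 1.091 × 10^-3 mol
n(NaOH) = 1.091 × 10^-3 mol (1:1 ratio)
mass of NaOH = 1.091 × 10^-3 × 40.00 g/mol = 0.04363 g
% NaOH = 0.04363 / 0.05318 × 100 = 82.04 %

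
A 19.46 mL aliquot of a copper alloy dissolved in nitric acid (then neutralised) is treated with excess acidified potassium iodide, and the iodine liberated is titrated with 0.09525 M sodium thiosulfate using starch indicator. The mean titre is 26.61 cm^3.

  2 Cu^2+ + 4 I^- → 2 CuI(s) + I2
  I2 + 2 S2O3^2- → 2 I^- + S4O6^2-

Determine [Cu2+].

n(S2O3^2-) = 0.02661 × 0.09525 = 2.535 × 10^-3 mol
n(I2) = n(S2O3^2-)/2 = 1.267 × 10^-3 mol
From the 2:1 ratio, n(Cu2+) in the aliquot = 2/1 × 1.267 × 10^-3 = 2.535 × 10^-3 mol
[Cu2+] = 2.535 × 10^-3 / 0.01946 = 0.1302 mol/L

0.1302 M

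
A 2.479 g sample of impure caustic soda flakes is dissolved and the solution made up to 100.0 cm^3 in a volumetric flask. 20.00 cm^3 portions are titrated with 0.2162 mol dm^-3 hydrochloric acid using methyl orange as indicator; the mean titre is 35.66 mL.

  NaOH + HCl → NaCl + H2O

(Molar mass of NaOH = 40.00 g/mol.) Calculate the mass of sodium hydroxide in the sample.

1.542 g

n(HCl) per titration = 0.03566 × 0.2162 = 7.710 × 10^-3 mol
n(NaOH) in each aliquot = 7.710 × 10^-3 mol (1:1 ratio)
n(NaOH) in the whole flask = 7.710 × 10^-3 × 100.0/20.00 = 0.03855 mol
mass of NaOH = 0.03855 × 40.00 = 1.542 g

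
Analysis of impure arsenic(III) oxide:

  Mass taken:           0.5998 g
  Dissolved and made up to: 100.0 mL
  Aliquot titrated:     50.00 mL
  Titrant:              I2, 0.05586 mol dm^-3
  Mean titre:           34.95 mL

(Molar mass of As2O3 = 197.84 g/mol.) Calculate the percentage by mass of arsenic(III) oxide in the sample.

As2O3 + 2 I2 + 2 H2O → As2O5 + 4 HI
n(I2) per titration = 0.03495 × 0.05586 = 1.952 × 10^-3 mol
From the 1:2 ratio, n(As2O3) in each aliquot = 1/2 × 1.952 × 10^-3 = 9.762 × 10^-4 mol
n(As2O3) in the whole flask = 9.762 × 10^-4 × 100.0/50.00 = 1.952 × 10^-3 mol
mass of As2O3 = 1.952 × 10^-3 × 197.84 = 0.3862 g
% As2O3 = 0.3862 / 0.5998 × 100 = 64.40 %

64.40 %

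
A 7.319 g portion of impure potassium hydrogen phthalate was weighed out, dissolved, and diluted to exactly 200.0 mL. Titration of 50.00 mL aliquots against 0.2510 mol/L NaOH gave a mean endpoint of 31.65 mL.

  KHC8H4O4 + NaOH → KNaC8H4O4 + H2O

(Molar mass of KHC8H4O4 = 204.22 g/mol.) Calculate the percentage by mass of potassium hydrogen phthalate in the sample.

n(NaOH) per titration = 0.03165 × 0.2510 = 7.944 × 10^-3 mol
n(KHC8H4O4) in each aliquot = 7.944 × 10^-3 mol (1:1 ratio)
n(KHC8H4O4) in the whole flask = 7.944 × 10^-3 × 200.0/50.00 = 0.03178 mol
mass of KHC8H4O4 = 0.03178 × 204.22 = 6.489 g
% KHC8H4O4 = 6.489 / 7.319 × 100 = 88.67 %

88.67 %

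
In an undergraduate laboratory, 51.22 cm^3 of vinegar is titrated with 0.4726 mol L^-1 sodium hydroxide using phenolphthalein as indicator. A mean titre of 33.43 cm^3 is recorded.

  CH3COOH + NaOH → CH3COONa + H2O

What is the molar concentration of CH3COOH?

n(NaOH) = 0.03343 L × 0.4726 mol/L = 0.01580 mol
n(CH3COOH) = 0.01580 mol (1:1 mole ratio)
[CH3COOH] = 0.01580 mol / 0.05122 L = 0.3085 mol/L

0.3085 mol/L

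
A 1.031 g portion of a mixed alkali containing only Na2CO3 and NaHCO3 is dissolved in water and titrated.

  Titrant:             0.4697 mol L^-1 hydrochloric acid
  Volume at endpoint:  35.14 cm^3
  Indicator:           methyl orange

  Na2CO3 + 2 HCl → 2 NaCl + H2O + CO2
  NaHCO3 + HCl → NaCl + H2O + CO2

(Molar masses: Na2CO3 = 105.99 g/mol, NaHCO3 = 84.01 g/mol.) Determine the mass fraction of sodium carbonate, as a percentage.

n(HCl) = 0.03514 × 0.4697 = 0.01651 mol
Let x = n(Na2CO3), y = n(NaHCO3).
Titrant: 2x + 1y = 0.01651;  mass: 105.99x + 84.01y = 1.031
Solving, x = 5.733 × 10^-3 mol, y = 5.040 × 10^-3 mol
mass of Na2CO3 = 5.733 × 10^-3 × 105.99 = 0.6076 g
% Na2CO3 = 0.6076 / 1.031 × 100 = 58.94 %

58.94 %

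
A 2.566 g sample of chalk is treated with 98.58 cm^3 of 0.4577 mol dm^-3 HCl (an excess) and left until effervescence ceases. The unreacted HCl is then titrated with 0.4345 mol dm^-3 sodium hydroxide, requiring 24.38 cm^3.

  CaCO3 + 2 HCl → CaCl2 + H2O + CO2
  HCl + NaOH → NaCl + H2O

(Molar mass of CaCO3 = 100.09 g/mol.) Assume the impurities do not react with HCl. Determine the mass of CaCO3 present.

1.728 g

n(HCl) added = 0.09858 × 0.4577 = 0.04512 mol
n(NaOH) used in back-titration = 0.02438 × 0.4345 = 0.01059 mol
n(HCl) left over = 0.01059 mol (1:1 ratio)
n(HCl) consumed by analyte = 0.04512 − 0.01059 = 0.03453 mol
From the 1:2 ratio, n(CaCO3) = 1/2 × 0.03453 = 0.01726 mol
mass of CaCO3 = 0.01726 × 100.09 = 1.728 g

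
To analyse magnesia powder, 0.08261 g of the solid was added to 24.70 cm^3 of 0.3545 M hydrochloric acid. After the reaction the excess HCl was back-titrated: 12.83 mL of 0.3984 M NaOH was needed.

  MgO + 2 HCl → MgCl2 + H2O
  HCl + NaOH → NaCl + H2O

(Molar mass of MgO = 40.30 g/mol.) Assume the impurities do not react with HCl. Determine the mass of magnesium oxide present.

0.07344 g

n(HCl) added = 0.02470 × 0.3545 = 8.756 × 10^-3 mol
n(NaOH) used in back-titration = 0.01283 × 0.3984 = 5.111 × 10^-3 mol
n(HCl) left over = 5.111 × 10^-3 mol (1:1 ratio)
n(HCl) consumed by analyte = 8.756 × 10^-3 − 5.111 × 10^-3 = 3.645 × 10^-3 mol
From the 1:2 ratio, n(MgO) = 1/2 × 3.645 × 10^-3 = 1.822 × 10^-3 mol
mass of MgO = 1.822 × 10^-3 × 40.30 = 0.07344 g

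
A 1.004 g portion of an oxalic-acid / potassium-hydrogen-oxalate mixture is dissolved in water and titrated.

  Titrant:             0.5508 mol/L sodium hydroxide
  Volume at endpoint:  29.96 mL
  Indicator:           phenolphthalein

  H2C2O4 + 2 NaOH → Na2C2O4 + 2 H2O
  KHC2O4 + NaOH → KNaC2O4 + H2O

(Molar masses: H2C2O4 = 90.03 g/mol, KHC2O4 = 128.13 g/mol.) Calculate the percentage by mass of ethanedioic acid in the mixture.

n(NaOH) = 0.02996 × 0.5508 = 0.01650 mol
Let x = n(H2C2O4), y = n(KHC2O4).
Titrant: 2x + 1y = 0.01650;  mass: 90.03x + 128.13y = 1.004
Solving, x = 6.680 × 10^-3 mol, y = 3.142 × 10^-3 mol
mass of H2C2O4 = 6.680 × 10^-3 × 90.03 = 0.6014 g
% H2C2O4 = 0.6014 / 1.004 × 100 = 59.90 %

59.90 %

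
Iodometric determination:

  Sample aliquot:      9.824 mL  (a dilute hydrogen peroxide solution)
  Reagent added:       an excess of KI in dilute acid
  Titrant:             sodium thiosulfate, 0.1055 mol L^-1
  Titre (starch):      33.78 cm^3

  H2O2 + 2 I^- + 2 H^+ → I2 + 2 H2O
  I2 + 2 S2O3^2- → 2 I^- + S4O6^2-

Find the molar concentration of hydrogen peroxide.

n(S2O3^2-) = 0.03378 × 0.1055 = 3.564 × 10^-3 mol
n(I2) = n(S2O3^2-)/2 = 1.782 × 10^-3 mol
n(H2O2) in the aliquot = 1.782 × 10^-3 mol (1:1 ratio)
[H2O2] = 1.782 × 10^-3 / 0.009824 = 0.1814 mol/L

0.1814 mol/L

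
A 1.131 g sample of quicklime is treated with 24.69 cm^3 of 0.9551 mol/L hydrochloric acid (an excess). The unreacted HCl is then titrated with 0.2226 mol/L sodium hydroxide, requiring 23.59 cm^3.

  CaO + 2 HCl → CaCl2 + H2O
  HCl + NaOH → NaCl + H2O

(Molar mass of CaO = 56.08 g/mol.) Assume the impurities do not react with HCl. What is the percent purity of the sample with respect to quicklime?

45.44 %

n(HCl) added = 0.02469 × 0.9551 = 0.02358 mol
n(NaOH) used in back-titration = 0.02359 × 0.2226 = 5.251 × 10^-3 mol
n(HCl) left over = 5.251 × 10^-3 mol (1:1 ratio)
n(HCl) consumed by analyte = 0.02358 − 5.251 × 10^-3 = 0.01833 mol
From the 1:2 ratio, n(CaO) = 1/2 × 0.01833 = 9.165 × 10^-3 mol
mass of CaO = 9.165 × 10^-3 × 56.08 = 0.5140 g
% CaO = 0.5140 / 1.131 × 100 = 45.44 %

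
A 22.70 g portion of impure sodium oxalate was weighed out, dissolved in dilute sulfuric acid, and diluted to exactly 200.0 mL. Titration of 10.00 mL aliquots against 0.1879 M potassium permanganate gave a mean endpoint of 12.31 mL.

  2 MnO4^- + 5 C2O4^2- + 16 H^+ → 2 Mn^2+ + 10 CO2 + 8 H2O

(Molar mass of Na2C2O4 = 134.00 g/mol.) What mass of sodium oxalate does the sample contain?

15.50 g

n(KMnO4) per titration = 0.01231 × 0.1879 = 2.313 × 10^-3 mol
From the 5:2 ratio, n(Na2C2O4) in each aliquot = 5/2 × 2.313 × 10^-3 = 5.783 × 10^-3 mol
n(Na2C2O4) in the whole flask = 5.783 × 10^-3 × 200.0/10.00 = 0.1157 mol
mass of Na2C2O4 = 0.1157 × 134.00 = 15.50 g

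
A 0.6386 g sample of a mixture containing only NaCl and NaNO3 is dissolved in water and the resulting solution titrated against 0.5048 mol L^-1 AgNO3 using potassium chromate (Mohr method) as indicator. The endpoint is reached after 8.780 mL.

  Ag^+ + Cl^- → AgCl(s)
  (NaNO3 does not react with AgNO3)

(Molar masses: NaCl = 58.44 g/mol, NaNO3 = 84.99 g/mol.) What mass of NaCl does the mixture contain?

0.2590 g

n(AgNO3) = 0.008780 × 0.5048 = 4.432 × 10^-3 mol
Let x = n(NaCl), y = n(NaNO3).
Titrant: 1x = 4.432 × 10^-3;  mass: 58.44x + 84.99y = 0.6386
Solving, x = 4.432 × 10^-3 mol, y = 4.466 × 10^-3 mol
mass of NaCl = 4.432 × 10^-3 × 58.44 = 0.2590 g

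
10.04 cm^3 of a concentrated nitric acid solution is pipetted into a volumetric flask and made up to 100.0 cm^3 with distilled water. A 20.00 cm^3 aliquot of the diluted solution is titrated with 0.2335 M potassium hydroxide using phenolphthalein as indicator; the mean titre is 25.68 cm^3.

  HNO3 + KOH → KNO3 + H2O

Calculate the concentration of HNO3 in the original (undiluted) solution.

n(KOH) = 0.02568 × 0.2335 = 5.996 × 10^-3 mol
n(HNO3) in the aliquot = 5.996 × 10^-3 mol (1:1 ratio)
[HNO3]_dilute = 5.996 × 10^-3 / 0.02000 = 0.2998 mol/L
Dilution factor = 100.0 / 10.04 = 9.960
[HNO3]_stock = 0.2998 × 9.960 = 2.986 mol/L

2.986 M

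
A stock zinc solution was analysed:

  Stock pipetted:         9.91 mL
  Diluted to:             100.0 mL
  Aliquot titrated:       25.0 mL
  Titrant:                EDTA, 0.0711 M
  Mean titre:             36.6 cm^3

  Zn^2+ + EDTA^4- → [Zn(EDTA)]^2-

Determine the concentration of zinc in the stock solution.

1.05 M

n(EDTA) = 0.0366 × 0.0711 = 2.60 × 10^-3 mol
n(Zn2+) in the aliquot = 2.60 × 10^-3 mol (1:1 ratio)
[Zn2+]_dilute = 2.60 × 10^-3 / 0.0250 = 0.104 mol/L
Dilution factor = 100.0 / 9.91 = 10.09
[Zn2+]_stock = 0.104 × 10.09 = 1.05 mol/L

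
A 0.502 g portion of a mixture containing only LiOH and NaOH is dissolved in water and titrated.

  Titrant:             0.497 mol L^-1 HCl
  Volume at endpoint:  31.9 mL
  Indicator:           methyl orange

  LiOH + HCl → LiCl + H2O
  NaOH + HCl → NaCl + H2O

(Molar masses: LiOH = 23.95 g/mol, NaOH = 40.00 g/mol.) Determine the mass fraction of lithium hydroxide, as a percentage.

39.3 %

n(HCl) = 0.0319 × 0.497 = 0.0159 mol
Let x = n(LiOH), y = n(NaOH).
Titrant: 1x + 1y = 0.0159;  mass: 23.95x + 40.00y = 0.502
Solving, x = 8.24 × 10^-3 mol, y = 7.62 × 10^-3 mol
mass of LiOH = 8.24 × 10^-3 × 23.95 = 0.197 g
% LiOH = 0.197 / 0.502 × 100 = 39.3 %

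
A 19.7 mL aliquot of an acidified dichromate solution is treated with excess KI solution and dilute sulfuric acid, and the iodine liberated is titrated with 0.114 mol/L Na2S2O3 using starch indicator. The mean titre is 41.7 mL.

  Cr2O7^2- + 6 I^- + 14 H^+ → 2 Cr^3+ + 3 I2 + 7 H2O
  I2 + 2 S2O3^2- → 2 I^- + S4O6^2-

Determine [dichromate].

0.0402 mol/L

n(S2O3^2-) = 0.0417 × 0.114 = 4.75 × 10^-3 mol
n(I2) = n(S2O3^2-)/2 = 2.38 × 10^-3 mol
From the 1:3 ratio, n(Cr2O7^2-) in the aliquot = 1/3 × 2.38 × 10^-3 = 7.92 × 10^-4 mol
[Cr2O7^2-] = 7.92 × 10^-4 / 0.0197 = 0.0402 mol/L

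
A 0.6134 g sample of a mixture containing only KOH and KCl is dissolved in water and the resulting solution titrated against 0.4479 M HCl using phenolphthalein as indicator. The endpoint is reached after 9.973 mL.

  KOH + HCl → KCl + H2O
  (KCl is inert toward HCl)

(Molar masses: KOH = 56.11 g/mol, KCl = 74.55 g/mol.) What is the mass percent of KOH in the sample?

n(HCl) = 0.009973 × 0.4479 = 4.467 × 10^-3 mol
Let x = n(KOH), y = n(KCl).
Titrant: 1x = 4.467 × 10^-3;  mass: 56.11x + 74.55y = 0.6134
Solving, x = 4.467 × 10^-3 mol, y = 4.866 × 10^-3 mol
mass of KOH = 4.467 × 10^-3 × 56.11 = 0.2506 g
% KOH = 0.2506 / 0.6134 × 100 = 40.86 %

40.86 %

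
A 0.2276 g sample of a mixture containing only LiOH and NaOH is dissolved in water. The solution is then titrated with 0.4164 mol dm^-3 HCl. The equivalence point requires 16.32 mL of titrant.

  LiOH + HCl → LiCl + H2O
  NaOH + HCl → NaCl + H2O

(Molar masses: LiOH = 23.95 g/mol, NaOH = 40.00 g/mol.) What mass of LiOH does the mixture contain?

n(HCl) = 0.01632 × 0.4164 = 6.796 × 10^-3 mol
Let x = n(LiOH), y = n(NaOH).
Titrant: 1x + 1y = 6.796 × 10^-3;  mass: 23.95x + 40.00y = 0.2276
Solving, x = 2.756 × 10^-3 mol, y = 4.040 × 10^-3 mol
mass of LiOH = 2.756 × 10^-3 × 23.95 = 0.06599 g

0.06599 g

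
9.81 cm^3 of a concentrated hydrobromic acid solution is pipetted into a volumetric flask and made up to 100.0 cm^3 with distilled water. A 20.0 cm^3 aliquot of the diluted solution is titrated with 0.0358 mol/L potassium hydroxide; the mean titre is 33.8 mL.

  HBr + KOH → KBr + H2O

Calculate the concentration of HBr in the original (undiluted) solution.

n(KOH) = 0.0338 × 0.0358 = 1.21 × 10^-3 mol
n(HBr) in the aliquot = 1.21 × 10^-3 mol (1:1 ratio)
[HBr]_dilute = 1.21 × 10^-3 / 0.0200 = 0.0605 mol/L
Dilution factor = 100.0 / 9.81 = 10.19
[HBr]_stock = 0.0605 × 10.19 = 0.617 mol/L

0.617 mol/L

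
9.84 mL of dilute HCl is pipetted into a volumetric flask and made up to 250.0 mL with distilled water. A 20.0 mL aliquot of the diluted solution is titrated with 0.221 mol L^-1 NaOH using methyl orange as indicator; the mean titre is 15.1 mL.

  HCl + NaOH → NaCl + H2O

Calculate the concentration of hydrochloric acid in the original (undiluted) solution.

4.24 mol/L

n(NaOH) = 0.0151 × 0.221 = 3.34 × 10^-3 mol
n(HCl) in the aliquot = 3.34 × 10^-3 mol (1:1 ratio)
[HCl]_dilute = 3.34 × 10^-3 / 0.0200 = 0.167 mol/L
Dilution factor = 250.0 / 9.84 = 25.41
[HCl]_stock = 0.167 × 25.41 = 4.24 mol/L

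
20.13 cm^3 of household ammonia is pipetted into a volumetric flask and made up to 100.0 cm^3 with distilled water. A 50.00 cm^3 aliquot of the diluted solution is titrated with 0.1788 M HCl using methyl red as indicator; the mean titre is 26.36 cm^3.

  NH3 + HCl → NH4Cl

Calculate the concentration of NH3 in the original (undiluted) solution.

0.4683 M

n(HCl) = 0.02636 × 0.1788 = 4.713 × 10^-3 mol
n(NH3) in the aliquot = 4.713 × 10^-3 mol (1:1 ratio)
[NH3]_dilute = 4.713 × 10^-3 / 0.05000 = 0.09426 mol/L
Dilution factor = 100.0 / 20.13 = 4.968
[NH3]_stock = 0.09426 × 4.968 = 0.4683 mol/L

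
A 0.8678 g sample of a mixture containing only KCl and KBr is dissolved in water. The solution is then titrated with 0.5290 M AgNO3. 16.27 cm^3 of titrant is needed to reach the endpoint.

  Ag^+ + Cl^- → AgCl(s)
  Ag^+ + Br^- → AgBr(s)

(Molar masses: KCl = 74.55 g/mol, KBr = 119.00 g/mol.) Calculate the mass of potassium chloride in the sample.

0.2623 g

n(AgNO3) = 0.01627 × 0.5290 = 8.607 × 10^-3 mol
Let x = n(KCl), y = n(KBr).
Titrant: 1x + 1y = 8.607 × 10^-3;  mass: 74.55x + 119.00y = 0.8678
Solving, x = 3.519 × 10^-3 mol, y = 5.088 × 10^-3 mol
mass of KCl = 3.519 × 10^-3 × 74.55 = 0.2623 g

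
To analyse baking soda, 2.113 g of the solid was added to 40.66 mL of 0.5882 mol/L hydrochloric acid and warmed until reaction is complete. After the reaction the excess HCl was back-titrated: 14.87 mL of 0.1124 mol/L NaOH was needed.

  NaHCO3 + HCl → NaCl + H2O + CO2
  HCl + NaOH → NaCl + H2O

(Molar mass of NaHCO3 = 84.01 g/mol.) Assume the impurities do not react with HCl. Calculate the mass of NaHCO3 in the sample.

1.869 g

n(HCl) added = 0.04066 × 0.5882 = 0.02392 mol
n(NaOH) used in back-titration = 0.01487 × 0.1124 = 1.671 × 10^-3 mol
n(HCl) left over = 1.671 × 10^-3 mol (1:1 ratio)
n(HCl) consumed by analyte = 0.02392 − 1.671 × 10^-3 = 0.02224 mol
n(NaHCO3) = 0.02224 mol (1:1 ratio)
mass of NaHCO3 = 0.02224 × 84.01 = 1.869 g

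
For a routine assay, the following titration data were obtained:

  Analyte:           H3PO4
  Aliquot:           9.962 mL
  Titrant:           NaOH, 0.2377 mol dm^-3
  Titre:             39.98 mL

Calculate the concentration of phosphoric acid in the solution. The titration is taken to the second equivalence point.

0.4770 mol/L

H3PO4 + 2 NaOH → Na2HPO4 + 2 H2O
n(NaOH) = 0.03998 L × 0.2377 mol/L = 9.503 × 10^-3 mol
From the 1:2 mole ratio, n(H3PO4) = 1/2 × 9.503 × 10^-3 = 4.752 × 10^-3 mol
[H3PO4] = 4.752 × 10^-3 mol / 0.009962 L = 0.4770 mol/L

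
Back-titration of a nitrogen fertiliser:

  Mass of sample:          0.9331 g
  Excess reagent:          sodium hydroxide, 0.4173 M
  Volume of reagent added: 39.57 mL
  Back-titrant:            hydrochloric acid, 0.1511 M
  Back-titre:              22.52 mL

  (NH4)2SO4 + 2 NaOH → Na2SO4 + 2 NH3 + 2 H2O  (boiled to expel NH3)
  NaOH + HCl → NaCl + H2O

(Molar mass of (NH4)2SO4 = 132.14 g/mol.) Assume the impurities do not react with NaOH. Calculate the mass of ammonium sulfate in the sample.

n(NaOH) added = 0.03957 × 0.4173 = 0.01651 mol
n(HCl) used in back-titration = 0.02252 × 0.1511 = 3.403 × 10^-3 mol
n(NaOH) left over = 3.403 × 10^-3 mol (1:1 ratio)
n(NaOH) consumed by analyte = 0.01651 − 3.403 × 10^-3 = 0.01311 mol
From the 1:2 ratio, n((NH4)2SO4) = 1/2 × 0.01311 = 6.555 × 10^-3 mol
mass of (NH4)2SO4 = 6.555 × 10^-3 × 132.14 = 0.8662 g

0.8662 g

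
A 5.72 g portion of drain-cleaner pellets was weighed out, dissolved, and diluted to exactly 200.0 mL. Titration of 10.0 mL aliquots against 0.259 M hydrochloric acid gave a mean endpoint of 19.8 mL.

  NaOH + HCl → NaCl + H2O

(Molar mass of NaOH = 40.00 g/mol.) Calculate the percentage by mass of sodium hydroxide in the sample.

n(HCl) per titration = 0.0198 × 0.259 = 5.13 × 10^-3 mol
n(NaOH) in each aliquot = 5.13 × 10^-3 mol (1:1 ratio)
n(NaOH) in the whole flask = 5.13 × 10^-3 × 200.0/10.0 = 0.103 mol
mass of NaOH = 0.103 × 40.00 = 4.10 g
% NaOH = 4.10 / 5.72 × 100 = 71.7 %

71.7 %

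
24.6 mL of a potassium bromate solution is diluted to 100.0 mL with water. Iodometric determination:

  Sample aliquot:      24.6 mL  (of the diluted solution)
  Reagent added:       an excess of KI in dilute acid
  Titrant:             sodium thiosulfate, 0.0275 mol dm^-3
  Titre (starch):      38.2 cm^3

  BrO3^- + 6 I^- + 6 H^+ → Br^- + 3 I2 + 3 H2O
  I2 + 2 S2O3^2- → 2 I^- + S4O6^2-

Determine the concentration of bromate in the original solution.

n(S2O3^2-) = 0.0382 × 0.0275 = 1.05 × 10^-3 mol
n(I2) = n(S2O3^2-)/2 = 5.25 × 10^-4 mol
From the 1:3 ratio, n(BrO3^-) in the aliquot = 1/3 × 5.25 × 10^-4 = 1.75 × 10^-4 mol
[BrO3^-]_dilute = 1.75 × 10^-4 / 0.0246 = 0.00712 mol/L
[BrO3^-]_original = 0.00712 × 100.0/24.6 = 0.0289 mol/L

0.0289 mol/L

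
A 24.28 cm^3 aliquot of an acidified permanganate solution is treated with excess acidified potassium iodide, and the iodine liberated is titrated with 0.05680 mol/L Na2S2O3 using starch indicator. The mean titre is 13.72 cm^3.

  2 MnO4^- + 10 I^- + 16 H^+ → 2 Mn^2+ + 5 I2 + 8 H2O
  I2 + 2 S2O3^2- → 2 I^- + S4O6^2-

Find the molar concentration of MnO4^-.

0.006419 mol/L

n(S2O3^2-) = 0.01372 × 0.05680 = 7.793 × 10^-4 mol
n(I2) = n(S2O3^2-)/2 = 3.896 × 10^-4 mol
From the 2:5 ratio, n(MnO4^-) in the aliquot = 2/5 × 3.896 × 10^-4 = 1.559 × 10^-4 mol
[MnO4^-] = 1.559 × 10^-4 / 0.02428 = 0.006419 mol/L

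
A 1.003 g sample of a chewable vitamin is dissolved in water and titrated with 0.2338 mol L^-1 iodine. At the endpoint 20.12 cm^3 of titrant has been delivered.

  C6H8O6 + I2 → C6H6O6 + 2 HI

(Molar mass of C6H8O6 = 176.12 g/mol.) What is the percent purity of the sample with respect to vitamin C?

n(I2) = 0.02012 L × 0.2338 mol/L = 4.704 × 10^-3 mol
n(C6H8O6) = 4.704 × 10^-3 mol (1:1 ratio)
mass of C6H8O6 = 4.704 × 10^-3 × 176.12 g/mol = 0.8285 g
% C6H8O6 = 0.8285 / 1.003 × 100 = 82.60 %

82.60 %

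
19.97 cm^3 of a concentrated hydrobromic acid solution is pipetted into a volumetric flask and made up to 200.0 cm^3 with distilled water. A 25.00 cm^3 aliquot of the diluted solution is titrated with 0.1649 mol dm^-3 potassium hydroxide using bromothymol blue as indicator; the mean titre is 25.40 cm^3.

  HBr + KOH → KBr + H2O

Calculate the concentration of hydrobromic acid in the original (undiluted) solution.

n(KOH) = 0.02540 × 0.1649 = 4.188 × 10^-3 mol
n(HBr) in the aliquot = 4.188 × 10^-3 mol (1:1 ratio)
[HBr]_dilute = 4.188 × 10^-3 / 0.02500 = 0.1675 mol/L
Dilution factor = 200.0 / 19.97 = 10.02
[HBr]_stock = 0.1675 × 10.02 = 1.678 mol/L

1.678 mol/L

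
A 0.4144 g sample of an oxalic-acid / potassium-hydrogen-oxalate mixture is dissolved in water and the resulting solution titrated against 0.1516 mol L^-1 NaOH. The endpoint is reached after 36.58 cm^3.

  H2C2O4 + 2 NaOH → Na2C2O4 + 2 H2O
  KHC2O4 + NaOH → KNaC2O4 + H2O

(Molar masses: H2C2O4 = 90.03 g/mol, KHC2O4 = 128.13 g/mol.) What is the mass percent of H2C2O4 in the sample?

n(NaOH) = 0.03658 × 0.1516 = 5.546 × 10^-3 mol
Let x = n(H2C2O4), y = n(KHC2O4).
Titrant: 2x + 1y = 5.546 × 10^-3;  mass: 90.03x + 128.13y = 0.4144
Solving, x = 1.782 × 10^-3 mol, y = 1.982 × 10^-3 mol
mass of H2C2O4 = 1.782 × 10^-3 × 90.03 = 0.1604 g
% H2C2O4 = 0.1604 / 0.4144 × 100 = 38.71 %

38.71 %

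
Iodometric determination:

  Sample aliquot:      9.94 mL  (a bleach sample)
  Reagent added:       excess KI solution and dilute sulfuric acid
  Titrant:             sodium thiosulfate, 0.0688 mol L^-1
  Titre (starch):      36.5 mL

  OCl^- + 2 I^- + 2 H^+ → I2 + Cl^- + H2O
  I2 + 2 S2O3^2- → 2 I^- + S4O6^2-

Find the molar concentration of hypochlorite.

0.126 mol/L

n(S2O3^2-) = 0.0365 × 0.0688 = 2.51 × 10^-3 mol
n(I2) = n(S2O3^2-)/2 = 1.26 × 10^-3 mol
n(OCl^-) in the aliquot = 1.26 × 10^-3 mol (1:1 ratio)
[OCl^-] = 1.26 × 10^-3 / 0.00994 = 0.126 mol/L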